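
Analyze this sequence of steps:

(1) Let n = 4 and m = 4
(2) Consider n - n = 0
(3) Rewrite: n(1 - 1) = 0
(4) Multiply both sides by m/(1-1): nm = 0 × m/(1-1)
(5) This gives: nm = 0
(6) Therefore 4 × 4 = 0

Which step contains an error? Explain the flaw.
Step 4: Multiply both sides by m/(1-1): nm = 0 × m/(1-1)

Step 4 multiplies both sides by m/(1-1). However, 1-1 = 0, so this is multiplication by m/0, which is undefined. We cannot multiply by an undefined expression.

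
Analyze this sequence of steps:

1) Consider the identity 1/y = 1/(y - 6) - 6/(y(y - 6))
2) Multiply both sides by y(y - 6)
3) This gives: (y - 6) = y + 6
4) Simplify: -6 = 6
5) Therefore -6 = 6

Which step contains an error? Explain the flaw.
Step 3: This gives: (y - 6) = y + 6

Step 3 makes a sign error when clearing denominators. Multiplying -6/(y(y - 6)) by y(y - 6) gives -6, not +6. The correct result is (y - 6) = y - 6, which is trivially true, not (y - 6) = y + 6. (Step 1 is a valid identity: 1/(y - 6) - 6/(y(y - 6)) = (y - 6)/(y(y - 6)) = 1/y.)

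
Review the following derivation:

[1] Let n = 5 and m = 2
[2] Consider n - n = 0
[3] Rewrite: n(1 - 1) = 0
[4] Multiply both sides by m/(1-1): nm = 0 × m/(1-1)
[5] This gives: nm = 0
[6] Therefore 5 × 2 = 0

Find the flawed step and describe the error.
Step 4: Multiply both sides by m/(1-1): nm = 0 × m/(1-1)

Step 4 multiplies both sides by m/(1-1). However, 1-1 = 0, so this is multiplication by m/0, which is undefined. We cannot multiply by an undefined expression.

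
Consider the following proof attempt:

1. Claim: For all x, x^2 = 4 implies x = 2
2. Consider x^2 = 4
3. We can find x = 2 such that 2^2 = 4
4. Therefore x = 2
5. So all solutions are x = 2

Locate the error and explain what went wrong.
Step 4: Therefore x = 2

Step 4 incorrectly concludes that x = 2 is the only solution. The proof shows that x = 2 is A solution (existence), but does not show it is the ONLY solution (uniqueness). In fact, x = -2 is also a solution since (-2)^2 = 4. Finding one solution doesn't prove there are no others.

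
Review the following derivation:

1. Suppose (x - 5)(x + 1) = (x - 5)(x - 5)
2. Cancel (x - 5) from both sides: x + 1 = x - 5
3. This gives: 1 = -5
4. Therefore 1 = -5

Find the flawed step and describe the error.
Step 2: Cancel (x - 5) from both sides: x + 1 = x - 5

Step 2 cancels (x - 5) from both sides. This is only valid if (x - 5) ≠ 0, i.e., x ≠ 5. When x = 5, both sides equal zero regardless of the other factors. The correct approach requires considering x = 5 as a separate case.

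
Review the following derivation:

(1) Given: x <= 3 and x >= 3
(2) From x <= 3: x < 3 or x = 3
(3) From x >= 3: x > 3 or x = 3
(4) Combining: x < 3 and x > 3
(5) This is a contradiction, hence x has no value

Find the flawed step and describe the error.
Step 4: Combining: x < 3 and x > 3

Step 4 incorrectly combines the conditions. From x <= 3 and x >= 3, the intersection is x = 3. The error treats the 'or' cases as 'and' requirements. The correct conclusion is that x = 3 is the unique solution, not that no solution exists.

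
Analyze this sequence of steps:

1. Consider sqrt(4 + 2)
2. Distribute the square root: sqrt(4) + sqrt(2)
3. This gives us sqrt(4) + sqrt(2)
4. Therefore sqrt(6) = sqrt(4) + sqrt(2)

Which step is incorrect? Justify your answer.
Step 2: Distribute the square root: sqrt(4) + sqrt(2)

Step 2 incorrectly 'distributes' the square root over addition. The square root function does not distribute: sqrt(a + b) ≠ sqrt(a) + sqrt(b). In fact, sqrt(4 + 2) = sqrt(6) ≈ 2.4495, while sqrt(4) + sqrt(2) ≈ 3.4142.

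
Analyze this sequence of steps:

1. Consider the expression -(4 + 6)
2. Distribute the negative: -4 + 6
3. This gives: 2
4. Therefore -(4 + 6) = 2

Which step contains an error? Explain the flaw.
Step 2: Distribute the negative: -4 + 6

Step 2 incorrectly distributes the negative sign. The correct distribution is -(4 + 6) = -4 - 6 = -10. The negative must be applied to both terms, not just the first. The error treats -(4 + 6) as -4 + 6, which equals 2 instead of -10.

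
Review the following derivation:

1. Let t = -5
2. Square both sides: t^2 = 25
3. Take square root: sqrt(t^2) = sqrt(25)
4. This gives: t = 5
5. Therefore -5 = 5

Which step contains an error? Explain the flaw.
Step 4: This gives: t = 5

Step 4 incorrectly states that sqrt(t^2) = t. The correct identity is sqrt(t^2) = |t|. Since t = -5 < 0, we have sqrt(t^2) = |-5| = 5, not t = -5.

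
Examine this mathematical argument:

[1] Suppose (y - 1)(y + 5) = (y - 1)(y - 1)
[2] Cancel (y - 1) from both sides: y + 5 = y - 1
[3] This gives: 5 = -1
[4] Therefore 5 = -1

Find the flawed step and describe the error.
Step 2: Cancel (y - 1) from both sides: y + 5 = y - 1

Step 2 cancels (y - 1) from both sides. This is only valid if (y - 1) ≠ 0, i.e., y ≠ 1. When y = 1, both sides equal zero regardless of the other factors. The correct approach requires considering y = 1 as a separate case.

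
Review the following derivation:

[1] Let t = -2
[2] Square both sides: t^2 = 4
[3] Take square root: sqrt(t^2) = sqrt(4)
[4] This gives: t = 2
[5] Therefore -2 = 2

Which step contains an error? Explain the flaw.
Step 4: This gives: t = 2

Step 4 incorrectly states that sqrt(t^2) = t. The correct identity is sqrt(t^2) = |t|. Since t = -2 < 0, we have sqrt(t^2) = |-2| = 2, not t = -2.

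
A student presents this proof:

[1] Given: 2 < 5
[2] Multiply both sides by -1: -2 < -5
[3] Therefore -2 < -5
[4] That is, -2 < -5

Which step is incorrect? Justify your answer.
Step 2: Multiply both sides by -1: -2 < -5

Step 2 multiplies both sides by -1 but fails to reverse the inequality sign. When multiplying (or dividing) an inequality by a negative number, the direction must be reversed. Since 2 < 5, we should get -2 > -5, i.e., -2 > -5.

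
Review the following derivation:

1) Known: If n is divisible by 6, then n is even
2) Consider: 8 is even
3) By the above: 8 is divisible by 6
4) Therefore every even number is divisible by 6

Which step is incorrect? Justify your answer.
Step 3: By the above: 8 is divisible by 6

Step 3 commits the fallacy of affirming the consequent. The known fact 'divisible by 6 → even' does NOT imply 'even → divisible by 6'. That would be the converse, which is false. For example, 8 is even but 8 ÷ 6 = 1.33, which is not an integer.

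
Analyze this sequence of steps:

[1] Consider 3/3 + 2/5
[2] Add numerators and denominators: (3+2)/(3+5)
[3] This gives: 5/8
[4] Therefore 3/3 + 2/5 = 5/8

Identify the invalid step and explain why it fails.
Step 2: Add numerators and denominators: (3+2)/(3+5)

Step 2 incorrectly adds fractions by separately adding numerators and denominators. This is wrong. The correct method requires a common denominator: 3/3 + 2/5 = (3×5 + 2×3)/(3×5) = 21/15 = 7/5. The method used gives 5/8, which is different.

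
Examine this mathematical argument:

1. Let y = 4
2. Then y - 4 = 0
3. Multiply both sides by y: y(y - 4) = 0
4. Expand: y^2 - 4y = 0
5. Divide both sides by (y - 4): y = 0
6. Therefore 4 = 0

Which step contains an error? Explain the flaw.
Step 5: Divide both sides by (y - 4): y = 0

Step 5 divides both sides by (y - 4). However, since y = 4, we have (y - 4) = 0. Division by zero is undefined, making this step invalid.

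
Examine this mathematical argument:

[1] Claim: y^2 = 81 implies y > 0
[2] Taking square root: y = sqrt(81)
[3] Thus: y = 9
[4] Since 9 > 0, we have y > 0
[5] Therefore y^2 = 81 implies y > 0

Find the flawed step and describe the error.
Step 2: Taking square root: y = sqrt(81)

Step 2 takes the square root and assumes the positive root only. The equation y^2 = 81 actually has two solutions: y = 9 and y = -9. The proof silently assumes y > 0 without justification, then uses this assumption to conclude y > 0, which is circular. The counterexample y = -9 shows the claim is false.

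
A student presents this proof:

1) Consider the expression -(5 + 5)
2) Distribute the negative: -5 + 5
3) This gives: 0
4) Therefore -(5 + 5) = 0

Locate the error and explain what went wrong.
Step 2: Distribute the negative: -5 + 5

Step 2 incorrectly distributes the negative sign. The correct distribution is -(5 + 5) = -5 - 5 = -10. The negative must be applied to both terms, not just the first. The error treats -(5 + 5) as -5 + 5, which equals 0 instead of -10.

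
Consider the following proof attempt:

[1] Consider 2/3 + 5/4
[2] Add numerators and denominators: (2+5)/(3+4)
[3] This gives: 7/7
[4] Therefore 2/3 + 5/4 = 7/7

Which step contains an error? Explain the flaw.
Step 2: Add numerators and denominators: (2+5)/(3+4)

Step 2 incorrectly adds fractions by separately adding numerators and denominators. This is wrong. The correct method requires a common denominator: 2/3 + 5/4 = (2×4 + 5×3)/(3×4) = 23/12 = 23/12. The method used gives 7/7, which is different.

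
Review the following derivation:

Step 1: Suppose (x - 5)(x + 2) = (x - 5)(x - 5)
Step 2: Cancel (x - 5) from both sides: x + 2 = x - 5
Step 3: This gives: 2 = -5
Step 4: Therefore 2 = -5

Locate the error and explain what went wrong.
Step 2: Cancel (x - 5) from both sides: x + 2 = x - 5

Step 2 cancels (x - 5) from both sides. This is only valid if (x - 5) ≠ 0, i.e., x ≠ 5. When x = 5, both sides equal zero regardless of the other factors. The correct approach requires considering x = 5 as a separate case.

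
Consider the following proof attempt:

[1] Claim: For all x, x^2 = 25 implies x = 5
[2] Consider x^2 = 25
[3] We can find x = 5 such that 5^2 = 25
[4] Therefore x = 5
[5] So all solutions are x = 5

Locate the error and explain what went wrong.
Step 4: Therefore x = 5

Step 4 incorrectly concludes that x = 5 is the only solution. The proof shows that x = 5 is A solution (existence), but does not show it is the ONLY solution (uniqueness). In fact, x = -5 is also a solution since (-5)^2 = 25. Finding one solution doesn't prove there are no others.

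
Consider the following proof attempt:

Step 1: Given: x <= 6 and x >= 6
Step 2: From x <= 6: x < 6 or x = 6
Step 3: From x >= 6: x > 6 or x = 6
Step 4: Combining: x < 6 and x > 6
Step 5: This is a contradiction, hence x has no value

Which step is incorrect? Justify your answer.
Step 4: Combining: x < 6 and x > 6

Step 4 incorrectly combines the conditions. From x <= 6 and x >= 6, the intersection is x = 6. The error treats the 'or' cases as 'and' requirements. The correct conclusion is that x = 6 is the unique solution, not that no solution exists.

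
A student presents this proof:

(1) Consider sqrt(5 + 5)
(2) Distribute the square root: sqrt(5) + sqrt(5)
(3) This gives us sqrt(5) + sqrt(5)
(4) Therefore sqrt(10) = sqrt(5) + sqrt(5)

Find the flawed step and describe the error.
Step 2: Distribute the square root: sqrt(5) + sqrt(5)

Step 2 incorrectly 'distributes' the square root over addition. The square root function does not distribute: sqrt(a + b) ≠ sqrt(a) + sqrt(b). In fact, sqrt(5 + 5) = sqrt(10) ≈ 3.1623, while sqrt(5) + sqrt(5) ≈ 4.4721.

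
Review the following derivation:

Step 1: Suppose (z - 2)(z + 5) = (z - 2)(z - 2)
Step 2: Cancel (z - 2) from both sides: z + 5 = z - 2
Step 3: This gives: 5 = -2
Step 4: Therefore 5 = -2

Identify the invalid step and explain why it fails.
Step 2: Cancel (z - 2) from both sides: z + 5 = z - 2

Step 2 cancels (z - 2) from both sides. This is only valid if (z - 2) ≠ 0, i.e., z ≠ 2. When z = 2, both sides equal zero regardless of the other factors. The correct approach requires considering z = 2 as a separate case.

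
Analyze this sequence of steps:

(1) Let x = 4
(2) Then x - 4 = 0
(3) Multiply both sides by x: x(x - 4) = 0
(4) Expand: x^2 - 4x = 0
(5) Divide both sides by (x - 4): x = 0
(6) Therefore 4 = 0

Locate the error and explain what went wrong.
Step 5: Divide both sides by (x - 4): x = 0

Step 5 divides both sides by (x - 4). However, since x = 4, we have (x - 4) = 0. Division by zero is undefined, making this step invalid.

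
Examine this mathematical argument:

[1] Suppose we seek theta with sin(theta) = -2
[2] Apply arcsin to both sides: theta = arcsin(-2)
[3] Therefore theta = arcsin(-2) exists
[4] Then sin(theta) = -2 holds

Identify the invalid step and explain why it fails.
Step 2: Apply arcsin to both sides: theta = arcsin(-2)

Step 2 applies arcsin to -2. However, arcsin(x) is only defined for x in [-1, 1] because sin(theta) can only produce values in that range. Since |-2| > 1, arcsin(-2) is undefined. There is no angle whose sine equals -2.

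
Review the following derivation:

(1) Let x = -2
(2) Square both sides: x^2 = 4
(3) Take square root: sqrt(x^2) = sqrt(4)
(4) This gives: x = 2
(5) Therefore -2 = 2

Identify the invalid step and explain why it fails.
Step 4: This gives: x = 2

Step 4 incorrectly states that sqrt(x^2) = x. The correct identity is sqrt(x^2) = |x|. Since x = -2 < 0, we have sqrt(x^2) = |-2| = 2, not x = -2.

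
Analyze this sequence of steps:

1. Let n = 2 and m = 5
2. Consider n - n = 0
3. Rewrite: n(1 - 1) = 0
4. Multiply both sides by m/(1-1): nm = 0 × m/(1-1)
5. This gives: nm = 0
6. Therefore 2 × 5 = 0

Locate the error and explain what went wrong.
Step 4: Multiply both sides by m/(1-1): nm = 0 × m/(1-1)

Step 4 multiplies both sides by m/(1-1). However, 1-1 = 0, so this is multiplication by m/0, which is undefined. We cannot multiply by an undefined expression.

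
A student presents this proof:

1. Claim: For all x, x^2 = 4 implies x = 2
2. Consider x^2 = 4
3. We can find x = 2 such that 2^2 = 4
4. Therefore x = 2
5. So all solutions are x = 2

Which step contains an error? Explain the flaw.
Step 4: Therefore x = 2

Step 4 incorrectly concludes that x = 2 is the only solution. The proof shows that x = 2 is A solution (existence), but does not show it is the ONLY solution (uniqueness). In fact, x = -2 is also a solution since (-2)^2 = 4. Finding one solution doesn't prove there are no others.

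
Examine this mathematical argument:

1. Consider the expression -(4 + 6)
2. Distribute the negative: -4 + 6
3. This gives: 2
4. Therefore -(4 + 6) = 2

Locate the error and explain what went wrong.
Step 2: Distribute the negative: -4 + 6

Step 2 incorrectly distributes the negative sign. The correct distribution is -(4 + 6) = -4 - 6 = -10. The negative must be applied to both terms, not just the first. The error treats -(4 + 6) as -4 + 6, which equals 2 instead of -10.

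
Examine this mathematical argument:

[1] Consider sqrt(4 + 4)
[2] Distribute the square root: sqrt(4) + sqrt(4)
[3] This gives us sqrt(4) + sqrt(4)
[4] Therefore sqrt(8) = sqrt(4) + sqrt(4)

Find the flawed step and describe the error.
Step 2: Distribute the square root: sqrt(4) + sqrt(4)

Step 2 incorrectly 'distributes' the square root over addition. The square root function does not distribute: sqrt(a + b) ≠ sqrt(a) + sqrt(b). In fact, sqrt(4 + 4) = sqrt(8) ≈ 2.8284, while sqrt(4) + sqrt(4) ≈ 4.0000.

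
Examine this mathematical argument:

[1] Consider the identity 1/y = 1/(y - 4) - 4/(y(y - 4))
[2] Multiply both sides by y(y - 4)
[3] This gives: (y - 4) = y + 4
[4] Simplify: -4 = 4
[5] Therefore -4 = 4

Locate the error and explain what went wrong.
Step 3: This gives: (y - 4) = y + 4

Step 3 makes a sign error when clearing denominators. Multiplying -4/(y(y - 4)) by y(y - 4) gives -4, not +4. The correct result is (y - 4) = y - 4, which is trivially true, not (y - 4) = y + 4. (Step 1 is a valid identity: 1/(y - 4) - 4/(y(y - 4)) = (y - 4)/(y(y - 4)) = 1/y.)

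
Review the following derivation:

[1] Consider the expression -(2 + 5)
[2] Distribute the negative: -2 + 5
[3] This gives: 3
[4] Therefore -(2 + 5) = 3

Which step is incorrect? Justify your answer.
Step 2: Distribute the negative: -2 + 5

Step 2 incorrectly distributes the negative sign. The correct distribution is -(2 + 5) = -2 - 5 = -7. The negative must be applied to both terms, not just the first. The error treats -(2 + 5) as -2 + 5, which equals 3 instead of -7.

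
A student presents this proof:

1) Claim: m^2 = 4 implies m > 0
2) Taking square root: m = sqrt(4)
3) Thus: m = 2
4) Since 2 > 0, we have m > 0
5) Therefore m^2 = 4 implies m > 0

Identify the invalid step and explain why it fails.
Step 2: Taking square root: m = sqrt(4)

Step 2 takes the square root and assumes the positive root only. The equation m^2 = 4 actually has two solutions: m = 2 and m = -2. The proof silently assumes m > 0 without justification, then uses this assumption to conclude m > 0, which is circular. The counterexample m = -2 shows the claim is false.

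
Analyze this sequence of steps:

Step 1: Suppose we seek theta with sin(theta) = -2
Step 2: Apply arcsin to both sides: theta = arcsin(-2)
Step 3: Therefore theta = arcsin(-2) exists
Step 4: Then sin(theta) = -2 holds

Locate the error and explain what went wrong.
Step 2: Apply arcsin to both sides: theta = arcsin(-2)

Step 2 applies arcsin to -2. However, arcsin(x) is only defined for x in [-1, 1] because sin(theta) can only produce values in that range. Since |-2| > 1, arcsin(-2) is undefined. There is no angle whose sine equals -2.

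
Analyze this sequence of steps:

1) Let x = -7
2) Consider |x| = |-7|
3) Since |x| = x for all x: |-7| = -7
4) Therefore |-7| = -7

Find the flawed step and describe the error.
Step 3: Since |x| = x for all x: |-7| = -7

Step 3 incorrectly states that |x| = x for all x. The correct definition is |x| = x when x >= 0, and |x| = -x when x < 0. Since -7 < 0, we have |-7| = -(-7) = 7, not -7.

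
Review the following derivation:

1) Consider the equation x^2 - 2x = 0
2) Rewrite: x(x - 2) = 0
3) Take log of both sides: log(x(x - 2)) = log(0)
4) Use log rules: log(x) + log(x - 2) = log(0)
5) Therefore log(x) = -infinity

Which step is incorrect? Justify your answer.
Step 3: Take log of both sides: log(x(x - 2)) = log(0)

Step 3 takes the logarithm of both sides, resulting in log(0) on the right side. The logarithm is only defined for positive numbers; log(0) is undefined (approaches negative infinity). This operation is invalid.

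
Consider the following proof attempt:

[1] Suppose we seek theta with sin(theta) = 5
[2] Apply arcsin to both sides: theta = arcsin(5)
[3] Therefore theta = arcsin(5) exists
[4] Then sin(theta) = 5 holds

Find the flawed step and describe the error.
Step 2: Apply arcsin to both sides: theta = arcsin(5)

Step 2 applies arcsin to 5. However, arcsin(x) is only defined for x in [-1, 1] because sin(theta) can only produce values in that range. Since |5| > 1, arcsin(5) is undefined. There is no angle whose sine equals 5.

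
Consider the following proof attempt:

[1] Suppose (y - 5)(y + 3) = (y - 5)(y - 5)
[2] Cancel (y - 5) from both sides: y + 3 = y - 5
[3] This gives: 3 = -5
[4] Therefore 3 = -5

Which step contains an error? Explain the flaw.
Step 2: Cancel (y - 5) from both sides: y + 3 = y - 5

Step 2 cancels (y - 5) from both sides. This is only valid if (y - 5) ≠ 0, i.e., y ≠ 5. When y = 5, both sides equal zero regardless of the other factors. The correct approach requires considering y = 5 as a separate case.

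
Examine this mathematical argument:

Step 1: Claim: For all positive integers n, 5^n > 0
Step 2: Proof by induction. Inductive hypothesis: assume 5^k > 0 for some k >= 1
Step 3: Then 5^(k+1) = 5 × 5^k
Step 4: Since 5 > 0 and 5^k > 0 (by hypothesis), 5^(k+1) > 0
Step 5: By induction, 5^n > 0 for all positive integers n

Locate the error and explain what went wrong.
Step 5: By induction, 5^n > 0 for all positive integers n

Step 5 concludes the proof by induction, but no base case was ever established. A valid induction proof requires: (1) a base case proving 5^1 > 0, and (2) an inductive step showing IF 5^k > 0 THEN 5^(k+1) > 0. Steps 2-4 correctly establish the inductive step, but without the base case the conclusion in step 5 does not follow.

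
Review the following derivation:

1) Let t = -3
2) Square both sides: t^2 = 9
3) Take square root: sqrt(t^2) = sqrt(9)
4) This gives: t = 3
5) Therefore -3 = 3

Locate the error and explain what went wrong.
Step 4: This gives: t = 3

Step 4 incorrectly states that sqrt(t^2) = t. The correct identity is sqrt(t^2) = |t|. Since t = -3 < 0, we have sqrt(t^2) = |-3| = 3, not t = -3.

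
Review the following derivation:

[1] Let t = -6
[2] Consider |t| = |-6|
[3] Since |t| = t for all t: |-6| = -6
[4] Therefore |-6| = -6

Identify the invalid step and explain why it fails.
Step 3: Since |t| = t for all t: |-6| = -6

Step 3 incorrectly states that |t| = t for all t. The correct definition is |t| = t when t >= 0, and |t| = -t when t < 0. Since -6 < 0, we have |-6| = -(-6) = 6, not -6.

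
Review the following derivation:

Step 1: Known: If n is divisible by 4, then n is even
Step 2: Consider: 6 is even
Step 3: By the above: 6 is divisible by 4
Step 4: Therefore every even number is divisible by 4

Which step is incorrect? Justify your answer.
Step 3: By the above: 6 is divisible by 4

Step 3 commits the fallacy of affirming the consequent. The known fact 'divisible by 4 → even' does NOT imply 'even → divisible by 4'. That would be the converse, which is false. For example, 6 is even but 6 ÷ 4 = 1.50, which is not an integer.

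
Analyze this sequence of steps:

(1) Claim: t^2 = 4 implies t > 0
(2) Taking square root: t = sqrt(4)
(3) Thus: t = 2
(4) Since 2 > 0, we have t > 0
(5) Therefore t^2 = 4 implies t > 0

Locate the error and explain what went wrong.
Step 2: Taking square root: t = sqrt(4)

Step 2 takes the square root and assumes the positive root only. The equation t^2 = 4 actually has two solutions: t = 2 and t = -2. The proof silently assumes t > 0 without justification, then uses this assumption to conclude t > 0, which is circular. The counterexample t = -2 shows the claim is false.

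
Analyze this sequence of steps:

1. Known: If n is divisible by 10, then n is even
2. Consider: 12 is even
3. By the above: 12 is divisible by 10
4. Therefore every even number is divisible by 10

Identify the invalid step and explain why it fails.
Step 3: By the above: 12 is divisible by 10

Step 3 commits the fallacy of affirming the consequent. The known fact 'divisible by 10 → even' does NOT imply 'even → divisible by 10'. That would be the converse, which is false. For example, 12 is even but 12 ÷ 10 = 1.20, which is not an integer.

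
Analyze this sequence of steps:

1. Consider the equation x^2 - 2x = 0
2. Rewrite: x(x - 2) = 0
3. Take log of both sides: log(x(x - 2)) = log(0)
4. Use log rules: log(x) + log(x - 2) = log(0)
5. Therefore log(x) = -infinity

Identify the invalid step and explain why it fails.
Step 3: Take log of both sides: log(x(x - 2)) = log(0)

Step 3 takes the logarithm of both sides, resulting in log(0) on the right side. The logarithm is only defined for positive numbers; log(0) is undefined (approaches negative infinity). This operation is invalid.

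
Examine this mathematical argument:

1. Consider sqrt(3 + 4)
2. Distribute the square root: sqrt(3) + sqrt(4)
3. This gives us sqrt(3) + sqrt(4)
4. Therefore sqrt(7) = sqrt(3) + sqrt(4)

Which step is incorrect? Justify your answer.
Step 2: Distribute the square root: sqrt(3) + sqrt(4)

Step 2 incorrectly 'distributes' the square root over addition. The square root function does not distribute: sqrt(a + b) ≠ sqrt(a) + sqrt(b). In fact, sqrt(3 + 4) = sqrt(7) ≈ 2.6458, while sqrt(3) + sqrt(4) ≈ 3.7321.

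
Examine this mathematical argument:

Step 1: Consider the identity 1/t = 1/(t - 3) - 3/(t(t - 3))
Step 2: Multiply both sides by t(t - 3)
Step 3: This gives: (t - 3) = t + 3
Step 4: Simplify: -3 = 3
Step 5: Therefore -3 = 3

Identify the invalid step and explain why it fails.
Step 3: This gives: (t - 3) = t + 3

Step 3 makes a sign error when clearing denominators. Multiplying -3/(t(t - 3)) by t(t - 3) gives -3, not +3. The correct result is (t - 3) = t - 3, which is trivially true, not (t - 3) = t + 3. (Step 1 is a valid identity: 1/(t - 3) - 3/(t(t - 3)) = (t - 3)/(t(t - 3)) = 1/t.)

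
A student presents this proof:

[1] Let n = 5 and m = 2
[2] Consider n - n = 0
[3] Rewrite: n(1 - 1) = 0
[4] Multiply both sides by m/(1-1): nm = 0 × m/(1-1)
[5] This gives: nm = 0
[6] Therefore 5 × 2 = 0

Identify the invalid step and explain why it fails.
Step 4: Multiply both sides by m/(1-1): nm = 0 × m/(1-1)

Step 4 multiplies both sides by m/(1-1). However, 1-1 = 0, so this is multiplication by m/0, which is undefined. We cannot multiply by an undefined expression.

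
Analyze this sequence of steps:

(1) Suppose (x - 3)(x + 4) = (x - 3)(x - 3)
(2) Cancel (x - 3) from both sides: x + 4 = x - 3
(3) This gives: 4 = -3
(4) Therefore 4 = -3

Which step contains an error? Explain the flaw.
Step 2: Cancel (x - 3) from both sides: x + 4 = x - 3

Step 2 cancels (x - 3) from both sides. This is only valid if (x - 3) ≠ 0, i.e., x ≠ 3. When x = 3, both sides equal zero regardless of the other factors. The correct approach requires considering x = 3 as a separate case.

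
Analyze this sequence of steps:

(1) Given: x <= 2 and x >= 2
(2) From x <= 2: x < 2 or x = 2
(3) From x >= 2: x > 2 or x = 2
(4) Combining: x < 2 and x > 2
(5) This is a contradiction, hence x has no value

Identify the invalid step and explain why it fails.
Step 4: Combining: x < 2 and x > 2

Step 4 incorrectly combines the conditions. From x <= 2 and x >= 2, the intersection is x = 2. The error treats the 'or' cases as 'and' requirements. The correct conclusion is that x = 2 is the unique solution, not that no solution exists.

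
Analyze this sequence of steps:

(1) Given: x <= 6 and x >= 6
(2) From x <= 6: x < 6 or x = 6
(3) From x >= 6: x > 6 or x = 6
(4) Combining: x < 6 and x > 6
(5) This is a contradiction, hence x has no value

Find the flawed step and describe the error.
Step 4: Combining: x < 6 and x > 6

Step 4 incorrectly combines the conditions. From x <= 6 and x >= 6, the intersection is x = 6. The error treats the 'or' cases as 'and' requirements. The correct conclusion is that x = 6 is the unique solution, not that no solution exists.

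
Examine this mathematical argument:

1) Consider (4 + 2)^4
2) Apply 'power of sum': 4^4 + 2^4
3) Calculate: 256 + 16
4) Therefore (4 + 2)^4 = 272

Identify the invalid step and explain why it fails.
Step 2: Apply 'power of sum': 4^4 + 2^4

Step 2 incorrectly applies a non-existent rule '(a+b)^n = a^n + b^n'. This is false in general. The correct expansion uses the binomial theorem. The actual value is (4 + 2)^4 = 6^4 = 1296, not 272.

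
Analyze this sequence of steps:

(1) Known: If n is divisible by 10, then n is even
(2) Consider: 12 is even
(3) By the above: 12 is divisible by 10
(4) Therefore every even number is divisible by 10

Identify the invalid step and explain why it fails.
Step 3: By the above: 12 is divisible by 10

Step 3 commits the fallacy of affirming the consequent. The known fact 'divisible by 10 → even' does NOT imply 'even → divisible by 10'. That would be the converse, which is false. For example, 12 is even but 12 ÷ 10 = 1.20, which is not an integer.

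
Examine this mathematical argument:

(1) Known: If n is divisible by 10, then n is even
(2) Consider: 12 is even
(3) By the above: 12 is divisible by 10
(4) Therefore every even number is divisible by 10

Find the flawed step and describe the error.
Step 3: By the above: 12 is divisible by 10

Step 3 commits the fallacy of affirming the consequent. The known fact 'divisible by 10 → even' does NOT imply 'even → divisible by 10'. That would be the converse, which is false. For example, 12 is even but 12 ÷ 10 = 1.20, which is not an integer.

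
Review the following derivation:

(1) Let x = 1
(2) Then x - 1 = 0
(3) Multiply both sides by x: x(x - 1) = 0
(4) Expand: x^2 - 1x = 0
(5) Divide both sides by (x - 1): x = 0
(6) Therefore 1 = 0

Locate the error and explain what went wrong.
Step 5: Divide both sides by (x - 1): x = 0

Step 5 divides both sides by (x - 1). However, since x = 1, we have (x - 1) = 0. Division by zero is undefined, making this step invalid.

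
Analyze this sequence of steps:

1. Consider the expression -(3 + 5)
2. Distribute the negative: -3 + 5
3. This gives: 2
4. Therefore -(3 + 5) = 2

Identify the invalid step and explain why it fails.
Step 2: Distribute the negative: -3 + 5

Step 2 incorrectly distributes the negative sign. The correct distribution is -(3 + 5) = -3 - 5 = -8. The negative must be applied to both terms, not just the first. The error treats -(3 + 5) as -3 + 5, which equals 2 instead of -8.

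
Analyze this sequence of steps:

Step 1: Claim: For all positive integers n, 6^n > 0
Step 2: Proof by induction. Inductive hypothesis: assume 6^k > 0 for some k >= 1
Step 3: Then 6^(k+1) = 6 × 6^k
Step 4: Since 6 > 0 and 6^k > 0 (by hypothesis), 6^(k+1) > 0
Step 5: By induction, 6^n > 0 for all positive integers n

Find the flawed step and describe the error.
Step 5: By induction, 6^n > 0 for all positive integers n

Step 5 concludes the proof by induction, but no base case was ever established. A valid induction proof requires: (1) a base case proving 6^1 > 0, and (2) an inductive step showing IF 6^k > 0 THEN 6^(k+1) > 0. Steps 2-4 correctly establish the inductive step, but without the base case the conclusion in step 5 does not follow.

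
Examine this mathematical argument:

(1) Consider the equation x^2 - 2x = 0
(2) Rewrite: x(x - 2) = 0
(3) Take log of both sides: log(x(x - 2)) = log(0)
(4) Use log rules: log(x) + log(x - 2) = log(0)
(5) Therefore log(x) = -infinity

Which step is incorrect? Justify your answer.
Step 3: Take log of both sides: log(x(x - 2)) = log(0)

Step 3 takes the logarithm of both sides, resulting in log(0) on the right side. The logarithm is only defined for positive numbers; log(0) is undefined (approaches negative infinity). This operation is invalid.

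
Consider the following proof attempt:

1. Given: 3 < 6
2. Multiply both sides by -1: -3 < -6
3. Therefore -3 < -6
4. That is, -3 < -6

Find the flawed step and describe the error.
Step 2: Multiply both sides by -1: -3 < -6

Step 2 multiplies both sides by -1 but fails to reverse the inequality sign. When multiplying (or dividing) an inequality by a negative number, the direction must be reversed. Since 3 < 6, we should get -3 > -6, i.e., -3 > -6.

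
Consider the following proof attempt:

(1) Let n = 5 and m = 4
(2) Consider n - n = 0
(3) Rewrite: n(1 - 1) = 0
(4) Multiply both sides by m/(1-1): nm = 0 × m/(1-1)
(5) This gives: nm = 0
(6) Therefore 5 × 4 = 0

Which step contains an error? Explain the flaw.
Step 4: Multiply both sides by m/(1-1): nm = 0 × m/(1-1)

Step 4 multiplies both sides by m/(1-1). However, 1-1 = 0, so this is multiplication by m/0, which is undefined. We cannot multiply by an undefined expression.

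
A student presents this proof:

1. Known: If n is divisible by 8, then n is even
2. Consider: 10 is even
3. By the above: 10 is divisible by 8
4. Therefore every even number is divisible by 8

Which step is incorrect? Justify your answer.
Step 3: By the above: 10 is divisible by 8

Step 3 commits the fallacy of affirming the consequent. The known fact 'divisible by 8 → even' does NOT imply 'even → divisible by 8'. That would be the converse, which is false. For example, 10 is even but 10 ÷ 8 = 1.25, which is not an integer.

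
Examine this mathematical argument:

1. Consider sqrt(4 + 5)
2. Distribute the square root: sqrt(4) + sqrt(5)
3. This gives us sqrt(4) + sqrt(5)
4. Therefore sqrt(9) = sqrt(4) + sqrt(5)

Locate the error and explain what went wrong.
Step 2: Distribute the square root: sqrt(4) + sqrt(5)

Step 2 incorrectly 'distributes' the square root over addition. The square root function does not distribute: sqrt(a + b) ≠ sqrt(a) + sqrt(b). In fact, sqrt(4 + 5) = sqrt(9) ≈ 3.0000, while sqrt(4) + sqrt(5) ≈ 4.2361.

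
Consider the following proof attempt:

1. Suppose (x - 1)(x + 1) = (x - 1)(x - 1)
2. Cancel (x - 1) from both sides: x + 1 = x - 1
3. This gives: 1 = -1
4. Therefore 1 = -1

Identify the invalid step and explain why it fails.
Step 2: Cancel (x - 1) from both sides: x + 1 = x - 1

Step 2 cancels (x - 1) from both sides. This is only valid if (x - 1) ≠ 0, i.e., x ≠ 1. When x = 1, both sides equal zero regardless of the other factors. The correct approach requires considering x = 1 as a separate case.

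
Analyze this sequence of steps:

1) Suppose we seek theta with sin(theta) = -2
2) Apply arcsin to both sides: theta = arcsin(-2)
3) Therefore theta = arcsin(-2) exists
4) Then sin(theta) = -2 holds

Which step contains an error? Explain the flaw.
Step 2: Apply arcsin to both sides: theta = arcsin(-2)

Step 2 applies arcsin to -2. However, arcsin(x) is only defined for x in [-1, 1] because sin(theta) can only produce values in that range. Since |-2| > 1, arcsin(-2) is undefined. There is no angle whose sine equals -2.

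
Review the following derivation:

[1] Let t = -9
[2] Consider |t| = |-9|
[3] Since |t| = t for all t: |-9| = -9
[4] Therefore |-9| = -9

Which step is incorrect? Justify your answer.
Step 3: Since |t| = t for all t: |-9| = -9

Step 3 incorrectly states that |t| = t for all t. The correct definition is |t| = t when t >= 0, and |t| = -t when t < 0. Since -9 < 0, we have |-9| = -(-9) = 9, not -9.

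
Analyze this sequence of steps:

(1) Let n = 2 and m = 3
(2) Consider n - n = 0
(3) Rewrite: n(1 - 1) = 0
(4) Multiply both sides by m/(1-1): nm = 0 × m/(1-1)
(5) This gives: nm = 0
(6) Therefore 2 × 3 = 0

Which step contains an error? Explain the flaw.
Step 4: Multiply both sides by m/(1-1): nm = 0 × m/(1-1)

Step 4 multiplies both sides by m/(1-1). However, 1-1 = 0, so this is multiplication by m/0, which is undefined. We cannot multiply by an undefined expression.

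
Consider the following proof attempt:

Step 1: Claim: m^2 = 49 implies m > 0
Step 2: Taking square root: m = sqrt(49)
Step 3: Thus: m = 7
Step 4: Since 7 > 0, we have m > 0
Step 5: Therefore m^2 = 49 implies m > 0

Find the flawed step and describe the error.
Step 2: Taking square root: m = sqrt(49)

Step 2 takes the square root and assumes the positive root only. The equation m^2 = 49 actually has two solutions: m = 7 and m = -7. The proof silently assumes m > 0 without justification, then uses this assumption to conclude m > 0, which is circular. The counterexample m = -7 shows the claim is false.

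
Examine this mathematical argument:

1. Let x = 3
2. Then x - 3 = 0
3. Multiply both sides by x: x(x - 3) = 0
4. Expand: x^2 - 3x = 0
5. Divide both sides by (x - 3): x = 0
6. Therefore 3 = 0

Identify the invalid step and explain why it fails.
Step 5: Divide both sides by (x - 3): x = 0

Step 5 divides both sides by (x - 3). However, since x = 3, we have (x - 3) = 0. Division by zero is undefined, making this step invalid.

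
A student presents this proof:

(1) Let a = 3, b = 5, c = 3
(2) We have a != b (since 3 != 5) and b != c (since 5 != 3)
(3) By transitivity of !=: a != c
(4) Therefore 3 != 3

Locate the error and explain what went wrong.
Step 3: By transitivity of !=: a != c

Step 3 incorrectly applies transitivity to the '!=' relation. Transitivity states: if a R b and b R c, then a R c. However, '!=' is not transitive. Counterexample: 3 != 5 and 5 != 3, but 3 = 3 (both equal 3). Transitivity holds for relations like <, <=, =, but not for !=.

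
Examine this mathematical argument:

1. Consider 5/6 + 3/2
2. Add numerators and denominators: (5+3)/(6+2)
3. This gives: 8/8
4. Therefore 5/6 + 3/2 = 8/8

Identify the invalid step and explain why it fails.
Step 2: Add numerators and denominators: (5+3)/(6+2)

Step 2 incorrectly adds fractions by separately adding numerators and denominators. This is wrong. The correct method requires a common denominator: 5/6 + 3/2 = (5×2 + 3×6)/(6×2) = 28/12 = 7/3. The method used gives 8/8, which is different.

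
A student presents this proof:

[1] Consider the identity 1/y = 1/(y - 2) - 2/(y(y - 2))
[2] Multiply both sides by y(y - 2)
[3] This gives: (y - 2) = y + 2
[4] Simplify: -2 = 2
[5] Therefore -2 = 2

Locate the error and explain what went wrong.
Step 3: This gives: (y - 2) = y + 2

Step 3 makes a sign error when clearing denominators. Multiplying -2/(y(y - 2)) by y(y - 2) gives -2, not +2. The correct result is (y - 2) = y - 2, which is trivially true, not (y - 2) = y + 2. (Step 1 is a valid identity: 1/(y - 2) - 2/(y(y - 2)) = (y - 2)/(y(y - 2)) = 1/y.)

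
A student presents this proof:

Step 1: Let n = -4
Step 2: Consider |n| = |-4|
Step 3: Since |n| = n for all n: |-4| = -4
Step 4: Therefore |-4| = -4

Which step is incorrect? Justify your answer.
Step 3: Since |n| = n for all n: |-4| = -4

Step 3 incorrectly states that |n| = n for all n. The correct definition is |n| = n when n >= 0, and |n| = -n when n < 0. Since -4 < 0, we have |-4| = -(-4) = 4, not -4.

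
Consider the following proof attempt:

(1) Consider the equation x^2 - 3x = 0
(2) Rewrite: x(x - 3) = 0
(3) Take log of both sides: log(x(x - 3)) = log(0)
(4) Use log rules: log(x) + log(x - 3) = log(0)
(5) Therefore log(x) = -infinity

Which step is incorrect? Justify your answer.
Step 3: Take log of both sides: log(x(x - 3)) = log(0)

Step 3 takes the logarithm of both sides, resulting in log(0) on the right side. The logarithm is only defined for positive numbers; log(0) is undefined (approaches negative infinity). This operation is invalid.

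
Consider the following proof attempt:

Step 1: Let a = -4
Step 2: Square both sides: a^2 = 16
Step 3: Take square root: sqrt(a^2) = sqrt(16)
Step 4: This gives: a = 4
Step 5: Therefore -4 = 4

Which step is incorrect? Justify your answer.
Step 4: This gives: a = 4

Step 4 incorrectly states that sqrt(a^2) = a. The correct identity is sqrt(a^2) = |a|. Since a = -4 < 0, we have sqrt(a^2) = |-4| = 4, not a = -4.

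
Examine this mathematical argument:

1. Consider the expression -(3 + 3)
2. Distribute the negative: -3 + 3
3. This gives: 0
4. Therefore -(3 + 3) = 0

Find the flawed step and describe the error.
Step 2: Distribute the negative: -3 + 3

Step 2 incorrectly distributes the negative sign. The correct distribution is -(3 + 3) = -3 - 3 = -6. The negative must be applied to both terms, not just the first. The error treats -(3 + 3) as -3 + 3, which equals 0 instead of -6.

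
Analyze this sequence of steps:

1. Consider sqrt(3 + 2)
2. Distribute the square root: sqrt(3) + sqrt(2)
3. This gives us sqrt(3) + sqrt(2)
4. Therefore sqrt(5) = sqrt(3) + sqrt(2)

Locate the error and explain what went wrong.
Step 2: Distribute the square root: sqrt(3) + sqrt(2)

Step 2 incorrectly 'distributes' the square root over addition. The square root function does not distribute: sqrt(a + b) ≠ sqrt(a) + sqrt(b). In fact, sqrt(3 + 2) = sqrt(5) ≈ 2.2361, while sqrt(3) + sqrt(2) ≈ 3.1463.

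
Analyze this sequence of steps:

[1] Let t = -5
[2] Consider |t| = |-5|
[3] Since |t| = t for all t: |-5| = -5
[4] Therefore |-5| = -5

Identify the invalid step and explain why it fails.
Step 3: Since |t| = t for all t: |-5| = -5

Step 3 incorrectly states that |t| = t for all t. The correct definition is |t| = t when t >= 0, and |t| = -t when t < 0. Since -5 < 0, we have |-5| = -(-5) = 5, not -5.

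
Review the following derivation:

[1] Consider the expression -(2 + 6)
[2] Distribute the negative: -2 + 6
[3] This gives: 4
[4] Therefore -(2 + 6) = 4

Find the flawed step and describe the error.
Step 2: Distribute the negative: -2 + 6

Step 2 incorrectly distributes the negative sign. The correct distribution is -(2 + 6) = -2 - 6 = -8. The negative must be applied to both terms, not just the first. The error treats -(2 + 6) as -2 + 6, which equals 4 instead of -8.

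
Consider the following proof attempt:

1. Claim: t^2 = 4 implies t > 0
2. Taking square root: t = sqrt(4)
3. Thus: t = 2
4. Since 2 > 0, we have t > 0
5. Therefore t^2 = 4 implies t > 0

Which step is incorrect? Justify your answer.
Step 2: Taking square root: t = sqrt(4)

Step 2 takes the square root and assumes the positive root only. The equation t^2 = 4 actually has two solutions: t = 2 and t = -2. The proof silently assumes t > 0 without justification, then uses this assumption to conclude t > 0, which is circular. The counterexample t = -2 shows the claim is false.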